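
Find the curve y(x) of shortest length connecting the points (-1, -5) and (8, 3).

Arc-length functional: J[y] = ∫ sqrt(1 + (y')^2) dx.
Lagrangian L = sqrt(1 + (y')^2) has no explicit y dependence, so ∂L/∂y = 0 and the Euler-Lagrange equation gives
    d/dx( y' / sqrt(1 + (y')^2) ) = 0  ⇒  y' / sqrt(1 + (y')^2) = const.
Hence y' is constant, so y(x) is affine.
Fitting the endpoints (-1, -5) and (8, 3):
    slope m = (3 − (-5)) / (8 − (-1)) = 8/9,
    intercept c = (-5) − m·(-1) = -37/9.
Extremal: y(x) = (8/9) x - 37/9.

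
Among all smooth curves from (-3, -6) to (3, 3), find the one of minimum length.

Arc-length functional: J[y] = ∫ sqrt(1 + (y')^2) dx.
Lagrangian L = sqrt(1 + (y')^2) has no explicit y dependence, so ∂L/∂y = 0 and the Euler-Lagrange equation gives
    d/dx( y' / sqrt(1 + (y')^2) ) = 0  ⇒  y' / sqrt(1 + (y')^2) = const.
Hence y' is constant, so y(x) is affine.
Fitting the endpoints (-3, -6) and (3, 3):
    slope m = (3 − (-6)) / (3 − (-3)) = 3/2,
    intercept c = (-6) − m·(-3) = -3/2.
Extremal: y(x) = (3/2) x - 3/2.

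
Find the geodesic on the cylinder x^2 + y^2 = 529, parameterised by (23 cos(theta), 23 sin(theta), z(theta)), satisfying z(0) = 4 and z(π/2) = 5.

Parameterise the cylinder of radius R = 23 as
    r(θ) = (23 cos θ, 23 sin θ, z(θ)).
The arc-length element is
    ds = sqrt(529 + (dz/dθ)^2) dθ,
so the Lagrangian is L = sqrt(529 + z'^2).
L depends on z' only, not on z or θ, so ∂L/∂z = 0 and
    ∂L/∂z' = z' / sqrt(529 + z'^2).
The Euler-Lagrange equation gives
    d/dθ( z' / sqrt(529 + z'^2) ) = 0,
so z' is constant. Integrating once:
    z(θ) = a θ + b,
a helix on the cylinder (a straight line when the cylinder is unrolled). The constants a, b are determined by the endpoint conditions.
With endpoint conditions z(0) = 4 and z(π/2) = 5: from z(0) = b we get b = 4, and a·π/2 + 4 = 5 gives a = 2/π, so
    z(θ) = (2/π) θ + 4.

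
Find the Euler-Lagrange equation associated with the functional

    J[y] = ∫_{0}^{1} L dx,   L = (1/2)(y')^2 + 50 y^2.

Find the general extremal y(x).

The Lagrangian is L = (1/2)(y')^2 + 50 y^2.
∂L/∂y = 100y.
∂L/∂y' = y'.
The Euler-Lagrange equation d/dx(∂L/∂y') − ∂L/∂y = 0 becomes:
    y'' - 100 y = 0
General solution: y(x) = A e^(10x) + B e^(-10x), where A and B are arbitrary constants fixed by the endpoint conditions.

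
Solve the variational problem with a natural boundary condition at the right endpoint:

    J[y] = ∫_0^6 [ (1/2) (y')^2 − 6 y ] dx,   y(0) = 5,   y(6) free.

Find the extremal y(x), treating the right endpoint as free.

The Lagrangian L = (1/2) (y')^2 − 6 y gives
    ∂L/∂y = −6,   ∂L/∂y' = y'.
Euler-Lagrange: d/dx(y') − (−6) = 0, i.e. y'' + 6 = 0, so
    y(x) = −(6/2) x^2 + C1 x + C2.
Fixed left endpoint y(0) = 5 ⇒ C2 = 5.
The right endpoint x = 6 is free, so the natural (transversality) condition is ∂L/∂y' |_{x=6} = 0, i.e. y'(6) = 0.
Compute y'(x) = −6 x + C1, so y'(6) = −36 + C1 = 0 ⇒ C1 = 36.
Therefore the extremal is
    y(x) = −3 x^2 + 36 x + 5.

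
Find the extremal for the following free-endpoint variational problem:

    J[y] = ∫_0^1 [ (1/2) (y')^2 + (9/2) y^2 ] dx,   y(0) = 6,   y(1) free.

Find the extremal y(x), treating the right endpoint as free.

The Lagrangian L = (1/2) (y')^2 + (9/2) y^2 gives
    ∂L/∂y = 9 y,   ∂L/∂y' = y'.
Euler-Lagrange: y'' − 9 y = 0.
With k = 3, the general solution is
    y(x) = A cosh(3 x) + B sinh(3 x).
Fixed left endpoint y(0) = 6 ⇒ A = 6.
The right endpoint x = 1 is free, so the natural (transversality) condition is ∂L/∂y' |_{x=1} = 0, i.e. y'(1) = 0.
Compute y'(x) = A k sinh(k x) + B k cosh(k x), so
    y'(1) = A k sinh(k·1) + B k cosh(k·1) = 0
    ⇒ B = −A tanh(k·1) = − 6 tanh(3·1).
Therefore the extremal is
    y(x) = 6 cosh(3 x) − 6 tanh(3·1) sinh(3 x).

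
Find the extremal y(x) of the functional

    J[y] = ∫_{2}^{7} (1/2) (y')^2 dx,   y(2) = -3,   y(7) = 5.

The Lagrangian is L = (1/2) (y')^2.
Compute ∂L/∂y = 0, ∂L/∂y' = y'.
The Euler-Lagrange equation d/dx(∂L/∂y') − ∂L/∂y = 0 reduces to
    y'' = 0.
Its general solution is
    y(x) = A x + B,
with A, B fixed by the endpoint conditions.
Applying the endpoint conditions y(2) = -3 and y(7) = 5: solve A·2 + B = -3 and A·7 + B = 5. Subtracting gives A(7 − 2) = 5 − -3, so A = 8/5, and B = -3 − A·2 = -31/5. Therefore
    y(x) = (8/5) x - 31/5.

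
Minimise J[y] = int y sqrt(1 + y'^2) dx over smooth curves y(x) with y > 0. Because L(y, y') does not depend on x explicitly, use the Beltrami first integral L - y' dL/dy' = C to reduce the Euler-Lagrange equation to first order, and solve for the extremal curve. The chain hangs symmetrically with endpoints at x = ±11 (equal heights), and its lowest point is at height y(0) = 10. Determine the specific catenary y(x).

The Lagrangian L(y, y') = y sqrt(1 + y'^2) has no explicit x dependence, so the Beltrami identity applies:
    L − y' ∂L/∂y' = C.
Compute ∂L/∂y' = y · y' / sqrt(1 + y'^2). Then
    L − y' ∂L/∂y'
    = y sqrt(1 + y'^2) − y · y'^2 / sqrt(1 + y'^2)
    = y (1 + y'^2 − y'^2) / sqrt(1 + y'^2)
    = y / sqrt(1 + y'^2) = C.
Squaring gives y^2 = C^2 (1 + y'^2), i.e.
    y'^2 = y^2 / C^2 − 1.
Separating variables,
    dy / sqrt(y^2 − C^2) = dx / C,
and integrating gives arccosh(y / C) = (x − a)/C, so
    y(x) = C cosh((x − a)/C),
the catenary. The constants C and a are fixed by the two endpoint conditions (and, for the hanging-chain problem, the length constraint selects C).
Now fit the given data. The endpoints x = ±11 are symmetric at equal height, so the catenary is even about its minimum: a = 0 and y(x) = C cosh(x/C). The lowest point is y(0) = C cosh(0) = C, and we are told y(0) = 10, so C = 10. Therefore
    y(x) = 10 cosh(x/10),
and at the endpoints
    y(±11) = 10 cosh(11/10).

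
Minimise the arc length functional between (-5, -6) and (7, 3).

Arc-length functional: J[y] = ∫ sqrt(1 + (y')^2) dx.
Lagrangian L = sqrt(1 + (y')^2) has no explicit y dependence, so ∂L/∂y = 0 and the Euler-Lagrange equation gives
    d/dx( y' / sqrt(1 + (y')^2) ) = 0  ⇒  y' / sqrt(1 + (y')^2) = const.
Hence y' is constant, so y(x) is affine.
Fitting the endpoints (-5, -6) and (7, 3):
    slope m = (3 − (-6)) / (7 − (-5)) = 3/4,
    intercept c = (-6) − m·(-5) = -9/4.
Extremal: y(x) = (3/4) x - 9/4.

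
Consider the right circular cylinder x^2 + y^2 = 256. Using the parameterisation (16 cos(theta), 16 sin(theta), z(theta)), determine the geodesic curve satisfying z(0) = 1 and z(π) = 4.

Parameterise the cylinder of radius R = 16 as
    r(θ) = (16 cos θ, 16 sin θ, z(θ)).
The arc-length element is
    ds = sqrt(256 + (dz/dθ)^2) dθ,
so the Lagrangian is L = sqrt(256 + z'^2).
L depends on z' only, not on z or θ, so ∂L/∂z = 0 and
    ∂L/∂z' = z' / sqrt(256 + z'^2).
The Euler-Lagrange equation gives
    d/dθ( z' / sqrt(256 + z'^2) ) = 0,
so z' is constant. Integrating once:
    z(θ) = a θ + b,
a helix on the cylinder (a straight line when the cylinder is unrolled). The constants a, b are determined by the endpoint conditions.
With endpoint conditions z(0) = 1 and z(π) = 4: from z(0) = b we get b = 1, and a·π + 1 = 4 gives a = 3/π, so
    z(θ) = (3/π) θ + 1.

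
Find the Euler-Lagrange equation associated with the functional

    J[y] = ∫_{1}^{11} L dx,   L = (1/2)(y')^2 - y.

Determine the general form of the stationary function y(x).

The Lagrangian is L = (1/2)(y')^2 - y.
∂L/∂y = -1.
∂L/∂y' = y'.
The Euler-Lagrange equation d/dx(∂L/∂y') − ∂L/∂y = 0 becomes:
    y'' + 1 = 0
General solution: y(x) = -x^2/2 + A x + B, where A and B are arbitrary constants fixed by the endpoint conditions.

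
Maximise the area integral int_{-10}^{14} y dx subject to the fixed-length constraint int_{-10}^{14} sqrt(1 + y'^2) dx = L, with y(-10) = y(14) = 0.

Set up the augmented Lagrangian using a multiplier λ for the length constraint:
    F(y, y') = y − λ sqrt(1 + y'^2).
F has no explicit x dependence, so the Beltrami identity yields a first integral
    F − y' ∂F/∂y' = C.
Compute ∂F/∂y' = −λ y' / sqrt(1 + y'^2). Then
    y − λ sqrt(1 + y'^2) + λ y'^2 / sqrt(1 + y'^2) = C
    ⇒  y − λ / sqrt(1 + y'^2) = C.
Solving for y' and integrating gives
    (x − a)^2 + (y − b)^2 = λ^2,
a circular arc of radius λ. The constants a, b are determined by the endpoint conditions y(-10) = y(14) = 0, and λ is fixed implicitly by the length constraint
    ∫_{-10}^{14} sqrt(1 + y'^2) dx = L.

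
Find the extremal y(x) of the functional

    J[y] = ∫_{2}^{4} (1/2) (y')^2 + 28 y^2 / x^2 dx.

The Lagrangian is L = (1/2) (y')^2 + 28 y^2 / x^2.
Compute ∂L/∂y = 56y/x^2, ∂L/∂y' = y'.
The Euler-Lagrange equation d/dx(∂L/∂y') − ∂L/∂y = 0 reduces to
    y'' − 56/x^2 · y = 0  (x > 0).
Its general solution is
    y(x) = A x^8 + B x^(-7),
with A, B fixed by the endpoint conditions.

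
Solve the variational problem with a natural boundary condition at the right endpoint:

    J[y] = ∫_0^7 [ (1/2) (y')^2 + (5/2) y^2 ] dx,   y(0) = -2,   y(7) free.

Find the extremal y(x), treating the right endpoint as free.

The Lagrangian L = (1/2) (y')^2 + (5/2) y^2 gives
    ∂L/∂y = 5 y,   ∂L/∂y' = y'.
Euler-Lagrange: y'' − 5 y = 0.
With k = sqrt(5), the general solution is
    y(x) = A cosh(sqrt(5) x) + B sinh(sqrt(5) x).
Fixed left endpoint y(0) = -2 ⇒ A = -2.
The right endpoint x = 7 is free, so the natural (transversality) condition is ∂L/∂y' |_{x=7} = 0, i.e. y'(7) = 0.
Compute y'(x) = A k sinh(k x) + B k cosh(k x), so
    y'(7) = A k sinh(k·7) + B k cosh(k·7) = 0
    ⇒ B = −A tanh(k·7) = 2 tanh(sqrt(5)·7).
Therefore the extremal is
    y(x) = −2 cosh(sqrt(5) x) + 2 tanh(sqrt(5)·7) sinh(sqrt(5) x).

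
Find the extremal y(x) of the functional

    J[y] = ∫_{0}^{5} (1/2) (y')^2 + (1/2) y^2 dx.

The Lagrangian is L = (1/2) (y')^2 + (1/2) y^2.
Compute ∂L/∂y = y, ∂L/∂y' = y'.
The Euler-Lagrange equation d/dx(∂L/∂y') − ∂L/∂y = 0 reduces to
    y'' − y = 0.
Its general solution is
    y(x) = A e^x + B e^(−x),
with A, B fixed by the endpoint conditions.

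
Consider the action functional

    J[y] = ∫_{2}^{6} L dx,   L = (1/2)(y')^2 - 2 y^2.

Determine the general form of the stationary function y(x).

The Lagrangian is L = (1/2)(y')^2 - 2 y^2.
∂L/∂y = -4y.
∂L/∂y' = y'.
The Euler-Lagrange equation d/dx(∂L/∂y') − ∂L/∂y = 0 becomes:
    y'' + 4 y = 0
General solution: y(x) = A sin(2x) + B cos(2x), where A and B are arbitrary constants fixed by the endpoint conditions.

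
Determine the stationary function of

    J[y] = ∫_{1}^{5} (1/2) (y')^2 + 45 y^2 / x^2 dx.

The Lagrangian is L = (1/2) (y')^2 + 45 y^2 / x^2.
Compute ∂L/∂y = 90y/x^2, ∂L/∂y' = y'.
The Euler-Lagrange equation d/dx(∂L/∂y') − ∂L/∂y = 0 reduces to
    y'' − 90/x^2 · y = 0  (x > 0).
Its general solution is
    y(x) = A x^10 + B x^(-9),
with A, B fixed by the endpoint conditions.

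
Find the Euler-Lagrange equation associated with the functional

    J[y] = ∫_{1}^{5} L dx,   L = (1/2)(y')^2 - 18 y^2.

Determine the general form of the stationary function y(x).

The Lagrangian is L = (1/2)(y')^2 - 18 y^2.
∂L/∂y = -36y.
∂L/∂y' = y'.
The Euler-Lagrange equation d/dx(∂L/∂y') − ∂L/∂y = 0 becomes:
    y'' + 36 y = 0
General solution: y(x) = A sin(6x) + B cos(6x), where A and B are arbitrary constants fixed by the endpoint conditions.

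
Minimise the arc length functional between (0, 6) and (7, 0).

Arc-length functional: J[y] = ∫ sqrt(1 + (y')^2) dx.
Lagrangian L = sqrt(1 + (y')^2) has no explicit y dependence, so ∂L/∂y = 0 and the Euler-Lagrange equation gives
    d/dx( y' / sqrt(1 + (y')^2) ) = 0  ⇒  y' / sqrt(1 + (y')^2) = const.
Hence y' is constant, so y(x) is affine.
Fitting the endpoints (0, 6) and (7, 0):
    slope m = (0 − 6) / (7 − 0) = -6/7,
    intercept c = 6 − m·0 = 6.
Extremal: y(x) = (-6/7) x + 6.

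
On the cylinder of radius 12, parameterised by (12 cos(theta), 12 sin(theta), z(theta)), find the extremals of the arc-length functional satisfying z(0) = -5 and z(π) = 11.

Parameterise the cylinder of radius R = 12 as
    r(θ) = (12 cos θ, 12 sin θ, z(θ)).
The arc-length element is
    ds = sqrt(144 + (dz/dθ)^2) dθ,
so the Lagrangian is L = sqrt(144 + z'^2).
L depends on z' only, not on z or θ, so ∂L/∂z = 0 and
    ∂L/∂z' = z' / sqrt(144 + z'^2).
The Euler-Lagrange equation gives
    d/dθ( z' / sqrt(144 + z'^2) ) = 0,
so z' is constant. Integrating once:
    z(θ) = a θ + b,
a helix on the cylinder (a straight line when the cylinder is unrolled). The constants a, b are determined by the endpoint conditions.
With endpoint conditions z(0) = -5 and z(π) = 11: from z(0) = b we get b = -5, and a·π + -5 = 11 gives a = 16/π, so
    z(θ) = (16/π) θ − 5.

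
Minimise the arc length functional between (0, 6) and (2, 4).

Arc-length functional: J[y] = ∫ sqrt(1 + (y')^2) dx.
Lagrangian L = sqrt(1 + (y')^2) has no explicit y dependence, so ∂L/∂y = 0 and the Euler-Lagrange equation gives
    d/dx( y' / sqrt(1 + (y')^2) ) = 0  ⇒  y' / sqrt(1 + (y')^2) = const.
Hence y' is constant, so y(x) is affine.
Fitting the endpoints (0, 6) and (2, 4):
    slope m = (4 − 6) / (2 − 0) = -1,
    intercept c = 6 − m·0 = 6.
Extremal: y(x) = -x + 6.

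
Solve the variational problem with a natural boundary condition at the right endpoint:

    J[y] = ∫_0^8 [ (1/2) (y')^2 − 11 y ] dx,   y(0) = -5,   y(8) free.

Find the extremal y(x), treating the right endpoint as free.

The Lagrangian L = (1/2) (y')^2 − 11 y gives
    ∂L/∂y = −11,   ∂L/∂y' = y'.
Euler-Lagrange: d/dx(y') − (−11) = 0, i.e. y'' + 11 = 0, so
    y(x) = −(11/2) x^2 + C1 x + C2.
Fixed left endpoint y(0) = -5 ⇒ C2 = -5.
The right endpoint x = 8 is free, so the natural (transversality) condition is ∂L/∂y' |_{x=8} = 0, i.e. y'(8) = 0.
Compute y'(x) = −11 x + C1, so y'(8) = −88 + C1 = 0 ⇒ C1 = 88.
Therefore the extremal is
    y(x) = −(11/2) x^2 + 88 x − 5.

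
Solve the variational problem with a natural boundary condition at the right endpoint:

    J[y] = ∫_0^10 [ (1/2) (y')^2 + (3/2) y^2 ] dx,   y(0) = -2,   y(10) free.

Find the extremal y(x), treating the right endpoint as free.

The Lagrangian L = (1/2) (y')^2 + (3/2) y^2 gives
    ∂L/∂y = 3 y,   ∂L/∂y' = y'.
Euler-Lagrange: y'' − 3 y = 0.
With k = sqrt(3), the general solution is
    y(x) = A cosh(sqrt(3) x) + B sinh(sqrt(3) x).
Fixed left endpoint y(0) = -2 ⇒ A = -2.
The right endpoint x = 10 is free, so the natural (transversality) condition is ∂L/∂y' |_{x=10} = 0, i.e. y'(10) = 0.
Compute y'(x) = A k sinh(k x) + B k cosh(k x), so
    y'(10) = A k sinh(k·10) + B k cosh(k·10) = 0
    ⇒ B = −A tanh(k·10) = 2 tanh(sqrt(3)·10).
Therefore the extremal is
    y(x) = −2 cosh(sqrt(3) x) + 2 tanh(sqrt(3)·10) sinh(sqrt(3) x).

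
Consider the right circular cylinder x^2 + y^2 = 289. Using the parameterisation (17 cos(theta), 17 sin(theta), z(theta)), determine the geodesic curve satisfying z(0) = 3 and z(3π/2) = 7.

Parameterise the cylinder of radius R = 17 as
    r(θ) = (17 cos θ, 17 sin θ, z(θ)).
The arc-length element is
    ds = sqrt(289 + (dz/dθ)^2) dθ,
so the Lagrangian is L = sqrt(289 + z'^2).
L depends on z' only, not on z or θ, so ∂L/∂z = 0 and
    ∂L/∂z' = z' / sqrt(289 + z'^2).
The Euler-Lagrange equation gives
    d/dθ( z' / sqrt(289 + z'^2) ) = 0,
so z' is constant. Integrating once:
    z(θ) = a θ + b,
a helix on the cylinder (a straight line when the cylinder is unrolled). The constants a, b are determined by the endpoint conditions.
With endpoint conditions z(0) = 3 and z(3π/2) = 7: from z(0) = b we get b = 3, and a·3π/2 + 3 = 7 gives a = 8/(3π), so
    z(θ) = (8/(3π)) θ + 3.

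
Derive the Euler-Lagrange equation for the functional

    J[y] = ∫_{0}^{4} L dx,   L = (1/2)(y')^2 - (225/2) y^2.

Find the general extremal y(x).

The Lagrangian is L = (1/2)(y')^2 - (225/2) y^2.
∂L/∂y = -225y.
∂L/∂y' = y'.
The Euler-Lagrange equation d/dx(∂L/∂y') − ∂L/∂y = 0 becomes:
    y'' + 225 y = 0
General solution: y(x) = A sin(15x) + B cos(15x), where A and B are arbitrary constants fixed by the endpoint conditions.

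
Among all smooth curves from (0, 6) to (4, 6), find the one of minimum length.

Arc-length functional: J[y] = ∫ sqrt(1 + (y')^2) dx.
Lagrangian L = sqrt(1 + (y')^2) has no explicit y dependence, so ∂L/∂y = 0 and the Euler-Lagrange equation gives
    d/dx( y' / sqrt(1 + (y')^2) ) = 0  ⇒  y' / sqrt(1 + (y')^2) = const.
Hence y' is constant, so y(x) is affine.
Fitting the endpoints (0, 6) and (4, 6):
    slope m = (6 − 6) / (4 − 0) = 0,
    intercept c = 6 − m·0 = 6.
Extremal: y(x) = 6.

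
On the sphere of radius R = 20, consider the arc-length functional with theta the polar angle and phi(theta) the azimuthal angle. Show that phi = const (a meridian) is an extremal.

On the sphere of radius R = 20 with spherical coordinates (θ, φ), the induced metric is
    ds^2 = 400(dθ^2 + sin^2(θ) dφ^2).
Using θ as the parameter, the arc-length functional becomes
    J[φ] = ∫ 20 sqrt(1 + sin^2(θ) (dφ/dθ)^2) dθ.
So L = 20 sqrt(1 + sin^2(θ) φ'^2). Compute
    ∂L/∂φ = 0  (L has no explicit φ dependence),
    ∂L/∂φ' = 20 sin^2(θ) φ' / sqrt(1 + sin^2(θ) φ'^2).
For the candidate φ(θ) = c (constant), φ' = 0, so ∂L/∂φ' evaluated along the candidate vanishes, and ∂L/∂φ is identically zero. Hence
    d/dθ(∂L/∂φ') − ∂L/∂φ = 0
is satisfied. Therefore meridians φ = const are extremals of arc length — they are geodesics on the sphere.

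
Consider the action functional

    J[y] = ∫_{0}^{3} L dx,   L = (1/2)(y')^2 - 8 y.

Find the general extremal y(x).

The Lagrangian is L = (1/2)(y')^2 - 8 y.
∂L/∂y = -8.
∂L/∂y' = y'.
The Euler-Lagrange equation d/dx(∂L/∂y') − ∂L/∂y = 0 becomes:
    y'' + 8 = 0
General solution: y(x) = -4 x^2 + A x + B, where A and B are arbitrary constants fixed by the endpoint conditions.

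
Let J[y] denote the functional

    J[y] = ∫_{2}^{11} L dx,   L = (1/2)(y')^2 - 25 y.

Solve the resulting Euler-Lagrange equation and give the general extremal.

The Lagrangian is L = (1/2)(y')^2 - 25 y.
∂L/∂y = -25.
∂L/∂y' = y'.
The Euler-Lagrange equation d/dx(∂L/∂y') − ∂L/∂y = 0 becomes:
    y'' + 25 = 0
General solution: y(x) = -(25/2) x^2 + A x + B, where A and B are arbitrary constants fixed by the endpoint conditions.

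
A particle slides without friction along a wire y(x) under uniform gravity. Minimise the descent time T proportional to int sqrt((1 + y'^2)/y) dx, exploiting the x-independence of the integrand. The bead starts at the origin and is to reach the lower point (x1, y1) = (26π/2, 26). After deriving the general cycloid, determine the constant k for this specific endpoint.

The Lagrangian L = sqrt((1 + y'^2) / y) has no explicit x dependence, so the Beltrami identity applies:
    L − y' ∂L/∂y' = C.
Compute ∂L/∂y' = y' / sqrt(y (1 + y'^2)).
Substitute:
    sqrt((1 + y'^2)/y) − y'·y' / sqrt(y (1 + y'^2))
    = (1 + y'^2) / sqrt(y (1 + y'^2)) − y'^2 / sqrt(y (1 + y'^2))
    = 1 / sqrt(y (1 + y'^2)) = C.
Squaring and rearranging gives the first integral
    y (1 + y'^2) = 1/C^2 =: k   (constant).
Solving this first-order ODE by the substitution
    y = (k/2)(1 − cos θ)
yields the cycloid parameterisation
    x(θ) = (k/2)(θ − sin θ),   y(θ) = (k/2)(1 − cos θ).
The constant k is fixed by the endpoint condition.
Now fit the given lower endpoint (x1, y1) = (26π/2, 26). At the bottom of the first arch (θ = π), the parametric equations give
    y(π) = (k/2)(1 − cos π) = k,
    x(π) = (k/2)(π − sin π) = kπ/2.
Matching y(π) = 26 gives k = 26, consistent with x(π) = 26π/2. Therefore the specific cycloid is
    x(θ) = (26/2)(θ − sin θ),   y(θ) = (26/2)(1 − cos θ).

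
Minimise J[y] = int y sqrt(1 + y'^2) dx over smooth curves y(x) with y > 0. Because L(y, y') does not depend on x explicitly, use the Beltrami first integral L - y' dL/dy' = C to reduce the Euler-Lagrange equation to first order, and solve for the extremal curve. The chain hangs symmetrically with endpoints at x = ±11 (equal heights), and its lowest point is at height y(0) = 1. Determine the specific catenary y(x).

The Lagrangian L(y, y') = y sqrt(1 + y'^2) has no explicit x dependence, so the Beltrami identity applies:
    L − y' ∂L/∂y' = C.
Compute ∂L/∂y' = y · y' / sqrt(1 + y'^2). Then
    L − y' ∂L/∂y'
    = y sqrt(1 + y'^2) − y · y'^2 / sqrt(1 + y'^2)
    = y (1 + y'^2 − y'^2) / sqrt(1 + y'^2)
    = y / sqrt(1 + y'^2) = C.
Squaring gives y^2 = C^2 (1 + y'^2), i.e.
    y'^2 = y^2 / C^2 − 1.
Separating variables,
    dy / sqrt(y^2 − C^2) = dx / C,
and integrating gives arccosh(y / C) = (x − a)/C, so
    y(x) = C cosh((x − a)/C),
the catenary. The constants C and a are fixed by the two endpoint conditions (and, for the hanging-chain problem, the length constraint selects C).
Now fit the given data. The endpoints x = ±11 are symmetric at equal height, so the catenary is even about its minimum: a = 0 and y(x) = C cosh(x/C). The lowest point is y(0) = C cosh(0) = C, and we are told y(0) = 1, so C = 1. Therefore
    y(x) = cosh(x),
and at the endpoints
    y(±11) = cosh(11).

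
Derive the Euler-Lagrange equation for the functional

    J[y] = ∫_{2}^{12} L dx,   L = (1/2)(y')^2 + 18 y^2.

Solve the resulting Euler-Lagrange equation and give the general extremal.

The Lagrangian is L = (1/2)(y')^2 + 18 y^2.
∂L/∂y = 36y.
∂L/∂y' = y'.
The Euler-Lagrange equation d/dx(∂L/∂y') − ∂L/∂y = 0 becomes:
    y'' - 36 y = 0
General solution: y(x) = A e^(6x) + B e^(-6x), where A and B are arbitrary constants fixed by the endpoint conditions.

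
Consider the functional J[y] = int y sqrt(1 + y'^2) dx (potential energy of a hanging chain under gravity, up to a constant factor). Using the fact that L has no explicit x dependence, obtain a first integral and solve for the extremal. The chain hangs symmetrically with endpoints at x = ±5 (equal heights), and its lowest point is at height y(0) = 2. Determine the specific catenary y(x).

The Lagrangian L(y, y') = y sqrt(1 + y'^2) has no explicit x dependence, so the Beltrami identity applies:
    L − y' ∂L/∂y' = C.
Compute ∂L/∂y' = y · y' / sqrt(1 + y'^2). Then
    L − y' ∂L/∂y'
    = y sqrt(1 + y'^2) − y · y'^2 / sqrt(1 + y'^2)
    = y (1 + y'^2 − y'^2) / sqrt(1 + y'^2)
    = y / sqrt(1 + y'^2) = C.
Squaring gives y^2 = C^2 (1 + y'^2), i.e.
    y'^2 = y^2 / C^2 − 1.
Separating variables,
    dy / sqrt(y^2 − C^2) = dx / C,
and integrating gives arccosh(y / C) = (x − a)/C, so
    y(x) = C cosh((x − a)/C),
the catenary. The constants C and a are fixed by the two endpoint conditions (and, for the hanging-chain problem, the length constraint selects C).
Now fit the given data. The endpoints x = ±5 are symmetric at equal height, so the catenary is even about its minimum: a = 0 and y(x) = C cosh(x/C). The lowest point is y(0) = C cosh(0) = C, and we are told y(0) = 2, so C = 2. Therefore
    y(x) = 2 cosh(x/2),
and at the endpoints
    y(±5) = 2 cosh(5/2).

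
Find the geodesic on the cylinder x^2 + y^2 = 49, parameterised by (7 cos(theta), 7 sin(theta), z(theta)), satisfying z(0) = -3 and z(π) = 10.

Parameterise the cylinder of radius R = 7 as
    r(θ) = (7 cos θ, 7 sin θ, z(θ)).
The arc-length element is
    ds = sqrt(49 + (dz/dθ)^2) dθ,
so the Lagrangian is L = sqrt(49 + z'^2).
L depends on z' only, not on z or θ, so ∂L/∂z = 0 and
    ∂L/∂z' = z' / sqrt(49 + z'^2).
The Euler-Lagrange equation gives
    d/dθ( z' / sqrt(49 + z'^2) ) = 0,
so z' is constant. Integrating once:
    z(θ) = a θ + b,
a helix on the cylinder (a straight line when the cylinder is unrolled). The constants a, b are determined by the endpoint conditions.
With endpoint conditions z(0) = -3 and z(π) = 10: from z(0) = b we get b = -3, and a·π + -3 = 10 gives a = 13/π, so
    z(θ) = (13/π) θ − 3.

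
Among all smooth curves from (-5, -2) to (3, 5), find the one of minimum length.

Arc-length functional: J[y] = ∫ sqrt(1 + (y')^2) dx.
Lagrangian L = sqrt(1 + (y')^2) has no explicit y dependence, so ∂L/∂y = 0 and the Euler-Lagrange equation gives
    d/dx( y' / sqrt(1 + (y')^2) ) = 0  ⇒  y' / sqrt(1 + (y')^2) = const.
Hence y' is constant, so y(x) is affine.
Fitting the endpoints (-5, -2) and (3, 5):
    slope m = (5 − (-2)) / (3 − (-5)) = 7/8,
    intercept c = (-2) − m·(-5) = 19/8.
Extremal: y(x) = (7/8) x + 19/8.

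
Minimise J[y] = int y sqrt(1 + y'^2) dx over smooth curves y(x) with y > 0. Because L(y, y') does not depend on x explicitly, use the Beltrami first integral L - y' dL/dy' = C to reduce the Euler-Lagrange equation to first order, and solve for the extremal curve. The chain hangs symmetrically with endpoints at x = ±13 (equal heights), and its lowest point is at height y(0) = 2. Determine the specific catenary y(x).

The Lagrangian L(y, y') = y sqrt(1 + y'^2) has no explicit x dependence, so the Beltrami identity applies:
    L − y' ∂L/∂y' = C.
Compute ∂L/∂y' = y · y' / sqrt(1 + y'^2). Then
    L − y' ∂L/∂y'
    = y sqrt(1 + y'^2) − y · y'^2 / sqrt(1 + y'^2)
    = y (1 + y'^2 − y'^2) / sqrt(1 + y'^2)
    = y / sqrt(1 + y'^2) = C.
Squaring gives y^2 = C^2 (1 + y'^2), i.e.
    y'^2 = y^2 / C^2 − 1.
Separating variables,
    dy / sqrt(y^2 − C^2) = dx / C,
and integrating gives arccosh(y / C) = (x − a)/C, so
    y(x) = C cosh((x − a)/C),
the catenary. The constants C and a are fixed by the two endpoint conditions (and, for the hanging-chain problem, the length constraint selects C).
Now fit the given data. The endpoints x = ±13 are symmetric at equal height, so the catenary is even about its minimum: a = 0 and y(x) = C cosh(x/C). The lowest point is y(0) = C cosh(0) = C, and we are told y(0) = 2, so C = 2. Therefore
    y(x) = 2 cosh(x/2),
and at the endpoints
    y(±13) = 2 cosh(13/2).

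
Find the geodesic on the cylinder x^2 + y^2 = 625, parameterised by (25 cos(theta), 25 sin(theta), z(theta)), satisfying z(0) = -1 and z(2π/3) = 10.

Parameterise the cylinder of radius R = 25 as
    r(θ) = (25 cos θ, 25 sin θ, z(θ)).
The arc-length element is
    ds = sqrt(625 + (dz/dθ)^2) dθ,
so the Lagrangian is L = sqrt(625 + z'^2).
L depends on z' only, not on z or θ, so ∂L/∂z = 0 and
    ∂L/∂z' = z' / sqrt(625 + z'^2).
The Euler-Lagrange equation gives
    d/dθ( z' / sqrt(625 + z'^2) ) = 0,
so z' is constant. Integrating once:
    z(θ) = a θ + b,
a helix on the cylinder (a straight line when the cylinder is unrolled). The constants a, b are determined by the endpoint conditions.
With endpoint conditions z(0) = -1 and z(2π/3) = 10: from z(0) = b we get b = -1, and a·2π/3 + -1 = 10 gives a = 33/(2π), so
    z(θ) = (33/(2π)) θ − 1.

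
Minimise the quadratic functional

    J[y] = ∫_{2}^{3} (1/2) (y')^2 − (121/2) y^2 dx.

The Lagrangian is L = (1/2) (y')^2 − (121/2) y^2.
Compute ∂L/∂y = -121y, ∂L/∂y' = y'.
The Euler-Lagrange equation d/dx(∂L/∂y') − ∂L/∂y = 0 reduces to
    y'' + 121 y = 0.
Its general solution is
    y(x) = A sin(11x) + B cos(11x),
with A, B fixed by the endpoint conditions.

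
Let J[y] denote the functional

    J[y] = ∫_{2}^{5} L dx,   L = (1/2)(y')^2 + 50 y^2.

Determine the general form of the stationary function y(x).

The Lagrangian is L = (1/2)(y')^2 + 50 y^2.
∂L/∂y = 100y.
∂L/∂y' = y'.
The Euler-Lagrange equation d/dx(∂L/∂y') − ∂L/∂y = 0 becomes:
    y'' - 100 y = 0
General solution: y(x) = A e^(10x) + B e^(-10x), where A and B are arbitrary constants fixed by the endpoint conditions.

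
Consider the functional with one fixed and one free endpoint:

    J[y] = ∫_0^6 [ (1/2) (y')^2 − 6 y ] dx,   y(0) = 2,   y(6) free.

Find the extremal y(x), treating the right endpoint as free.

The Lagrangian L = (1/2) (y')^2 − 6 y gives
    ∂L/∂y = −6,   ∂L/∂y' = y'.
Euler-Lagrange: d/dx(y') − (−6) = 0, i.e. y'' + 6 = 0, so
    y(x) = −(6/2) x^2 + C1 x + C2.
Fixed left endpoint y(0) = 2 ⇒ C2 = 2.
The right endpoint x = 6 is free, so the natural (transversality) condition is ∂L/∂y' |_{x=6} = 0, i.e. y'(6) = 0.
Compute y'(x) = −6 x + C1, so y'(6) = −36 + C1 = 0 ⇒ C1 = 36.
Therefore the extremal is
    y(x) = −3 x^2 + 36 x + 2.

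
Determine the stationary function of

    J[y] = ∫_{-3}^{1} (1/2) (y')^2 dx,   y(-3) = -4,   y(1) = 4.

The Lagrangian is L = (1/2) (y')^2.
Compute ∂L/∂y = 0, ∂L/∂y' = y'.
The Euler-Lagrange equation d/dx(∂L/∂y') − ∂L/∂y = 0 reduces to
    y'' = 0.
Its general solution is
    y(x) = A x + B,
with A, B fixed by the endpoint conditions.
Applying the endpoint conditions y(-3) = -4 and y(1) = 4: solve A·-3 + B = -4 and A·1 + B = 4. Subtracting gives A(1 − -3) = 4 − -4, so A = 2, and B = -4 − A·-3 = 2. Therefore
    y(x) = 2 x + 2.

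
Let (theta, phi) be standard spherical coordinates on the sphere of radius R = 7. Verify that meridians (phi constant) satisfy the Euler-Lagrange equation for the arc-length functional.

On the sphere of radius R = 7 with spherical coordinates (θ, φ), the induced metric is
    ds^2 = 49(dθ^2 + sin^2(θ) dφ^2).
Using θ as the parameter, the arc-length functional becomes
    J[φ] = ∫ 7 sqrt(1 + sin^2(θ) (dφ/dθ)^2) dθ.
So L = 7 sqrt(1 + sin^2(θ) φ'^2). Compute
    ∂L/∂φ = 0  (L has no explicit φ dependence),
    ∂L/∂φ' = 7 sin^2(θ) φ' / sqrt(1 + sin^2(θ) φ'^2).
For the candidate φ(θ) = c (constant), φ' = 0, so ∂L/∂φ' evaluated along the candidate vanishes, and ∂L/∂φ is identically zero. Hence
    d/dθ(∂L/∂φ') − ∂L/∂φ = 0
is satisfied. Therefore meridians φ = const are extremals of arc length — they are geodesics on the sphere.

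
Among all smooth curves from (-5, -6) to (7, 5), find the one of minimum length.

Arc-length functional: J[y] = ∫ sqrt(1 + (y')^2) dx.
Lagrangian L = sqrt(1 + (y')^2) has no explicit y dependence, so ∂L/∂y = 0 and the Euler-Lagrange equation gives
    d/dx( y' / sqrt(1 + (y')^2) ) = 0  ⇒  y' / sqrt(1 + (y')^2) = const.
Hence y' is constant, so y(x) is affine.
Fitting the endpoints (-5, -6) and (7, 5):
    slope m = (5 − (-6)) / (7 − (-5)) = 11/12,
    intercept c = (-6) − m·(-5) = -17/12.
Extremal: y(x) = (11/12) x - 17/12.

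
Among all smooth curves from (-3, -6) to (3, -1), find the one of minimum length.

Arc-length functional: J[y] = ∫ sqrt(1 + (y')^2) dx.
Lagrangian L = sqrt(1 + (y')^2) has no explicit y dependence, so ∂L/∂y = 0 and the Euler-Lagrange equation gives
    d/dx( y' / sqrt(1 + (y')^2) ) = 0  ⇒  y' / sqrt(1 + (y')^2) = const.
Hence y' is constant, so y(x) is affine.
Fitting the endpoints (-3, -6) and (3, -1):
    slope m = ((-1) − (-6)) / (3 − (-3)) = 5/6,
    intercept c = (-6) − m·(-3) = -7/2.
Extremal: y(x) = (5/6) x - 7/2.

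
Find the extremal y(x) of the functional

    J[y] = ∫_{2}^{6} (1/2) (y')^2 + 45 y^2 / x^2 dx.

The Lagrangian is L = (1/2) (y')^2 + 45 y^2 / x^2.
Compute ∂L/∂y = 90y/x^2, ∂L/∂y' = y'.
The Euler-Lagrange equation d/dx(∂L/∂y') − ∂L/∂y = 0 reduces to
    y'' − 90/x^2 · y = 0  (x > 0).
Its general solution is
    y(x) = A x^10 + B x^(-9),
with A, B fixed by the endpoint conditions.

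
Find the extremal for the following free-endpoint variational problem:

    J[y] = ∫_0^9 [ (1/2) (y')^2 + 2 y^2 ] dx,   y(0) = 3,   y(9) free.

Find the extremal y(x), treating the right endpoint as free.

The Lagrangian L = (1/2) (y')^2 + 2 y^2 gives
    ∂L/∂y = 4 y,   ∂L/∂y' = y'.
Euler-Lagrange: y'' − 4 y = 0.
With k = 2, the general solution is
    y(x) = A cosh(2 x) + B sinh(2 x).
Fixed left endpoint y(0) = 3 ⇒ A = 3.
The right endpoint x = 9 is free, so the natural (transversality) condition is ∂L/∂y' |_{x=9} = 0, i.e. y'(9) = 0.
Compute y'(x) = A k sinh(k x) + B k cosh(k x), so
    y'(9) = A k sinh(k·9) + B k cosh(k·9) = 0
    ⇒ B = −A tanh(k·9) = − 3 tanh(2·9).
Therefore the extremal is
    y(x) = 3 cosh(2 x) − 3 tanh(2·9) sinh(2 x).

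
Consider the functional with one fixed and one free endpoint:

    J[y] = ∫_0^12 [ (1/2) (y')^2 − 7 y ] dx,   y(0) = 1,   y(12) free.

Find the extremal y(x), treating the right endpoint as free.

The Lagrangian L = (1/2) (y')^2 − 7 y gives
    ∂L/∂y = −7,   ∂L/∂y' = y'.
Euler-Lagrange: d/dx(y') − (−7) = 0, i.e. y'' + 7 = 0, so
    y(x) = −(7/2) x^2 + C1 x + C2.
Fixed left endpoint y(0) = 1 ⇒ C2 = 1.
The right endpoint x = 12 is free, so the natural (transversality) condition is ∂L/∂y' |_{x=12} = 0, i.e. y'(12) = 0.
Compute y'(x) = −7 x + C1, so y'(12) = −84 + C1 = 0 ⇒ C1 = 84.
Therefore the extremal is
    y(x) = −(7/2) x^2 + 84 x + 1.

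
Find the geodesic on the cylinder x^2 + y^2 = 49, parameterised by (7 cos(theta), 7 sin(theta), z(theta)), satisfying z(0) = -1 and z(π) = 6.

Parameterise the cylinder of radius R = 7 as
    r(θ) = (7 cos θ, 7 sin θ, z(θ)).
The arc-length element is
    ds = sqrt(49 + (dz/dθ)^2) dθ,
so the Lagrangian is L = sqrt(49 + z'^2).
L depends on z' only, not on z or θ, so ∂L/∂z = 0 and
    ∂L/∂z' = z' / sqrt(49 + z'^2).
The Euler-Lagrange equation gives
    d/dθ( z' / sqrt(49 + z'^2) ) = 0,
so z' is constant. Integrating once:
    z(θ) = a θ + b,
a helix on the cylinder (a straight line when the cylinder is unrolled). The constants a, b are determined by the endpoint conditions.
With endpoint conditions z(0) = -1 and z(π) = 6: from z(0) = b we get b = -1, and a·π + -1 = 6 gives a = 7/π, so
    z(θ) = (7/π) θ − 1.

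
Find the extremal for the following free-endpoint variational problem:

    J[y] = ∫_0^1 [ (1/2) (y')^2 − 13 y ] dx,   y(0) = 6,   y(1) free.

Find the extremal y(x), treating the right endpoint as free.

The Lagrangian L = (1/2) (y')^2 − 13 y gives
    ∂L/∂y = −13,   ∂L/∂y' = y'.
Euler-Lagrange: d/dx(y') − (−13) = 0, i.e. y'' + 13 = 0, so
    y(x) = −(13/2) x^2 + C1 x + C2.
Fixed left endpoint y(0) = 6 ⇒ C2 = 6.
The right endpoint x = 1 is free, so the natural (transversality) condition is ∂L/∂y' |_{x=1} = 0, i.e. y'(1) = 0.
Compute y'(x) = −13 x + C1, so y'(1) = −13 + C1 = 0 ⇒ C1 = 13.
Therefore the extremal is
    y(x) = −(13/2) x^2 + 13 x + 6.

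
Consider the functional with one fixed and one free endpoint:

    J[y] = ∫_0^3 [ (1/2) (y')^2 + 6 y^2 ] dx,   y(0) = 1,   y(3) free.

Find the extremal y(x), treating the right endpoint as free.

The Lagrangian L = (1/2) (y')^2 + 6 y^2 gives
    ∂L/∂y = 12 y,   ∂L/∂y' = y'.
Euler-Lagrange: y'' − 12 y = 0.
With k = sqrt(12), the general solution is
    y(x) = A cosh(sqrt(12) x) + B sinh(sqrt(12) x).
Fixed left endpoint y(0) = 1 ⇒ A = 1.
The right endpoint x = 3 is free, so the natural (transversality) condition is ∂L/∂y' |_{x=3} = 0, i.e. y'(3) = 0.
Compute y'(x) = A k sinh(k x) + B k cosh(k x), so
    y'(3) = A k sinh(k·3) + B k cosh(k·3) = 0
    ⇒ B = −A tanh(k·3) = − tanh(sqrt(12)·3).
Therefore the extremal is
    y(x) = cosh(sqrt(12) x) − tanh(sqrt(12)·3) sinh(sqrt(12) x).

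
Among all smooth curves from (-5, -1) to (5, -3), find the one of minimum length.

Arc-length functional: J[y] = ∫ sqrt(1 + (y')^2) dx.
Lagrangian L = sqrt(1 + (y')^2) has no explicit y dependence, so ∂L/∂y = 0 and the Euler-Lagrange equation gives
    d/dx( y' / sqrt(1 + (y')^2) ) = 0  ⇒  y' / sqrt(1 + (y')^2) = const.
Hence y' is constant, so y(x) is affine.
Fitting the endpoints (-5, -1) and (5, -3):
    slope m = ((-3) − (-1)) / (5 − (-5)) = -1/5,
    intercept c = (-1) − m·(-5) = -2.
Extremal: y(x) = (-1/5) x - 2.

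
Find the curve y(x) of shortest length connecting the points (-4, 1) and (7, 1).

Arc-length functional: J[y] = ∫ sqrt(1 + (y')^2) dx.
Lagrangian L = sqrt(1 + (y')^2) has no explicit y dependence, so ∂L/∂y = 0 and the Euler-Lagrange equation gives
    d/dx( y' / sqrt(1 + (y')^2) ) = 0  ⇒  y' / sqrt(1 + (y')^2) = const.
Hence y' is constant, so y(x) is affine.
Fitting the endpoints (-4, 1) and (7, 1):
    slope m = (1 − 1) / (7 − (-4)) = 0,
    intercept c = 1 − m·(-4) = 1.
Extremal: y(x) = 1.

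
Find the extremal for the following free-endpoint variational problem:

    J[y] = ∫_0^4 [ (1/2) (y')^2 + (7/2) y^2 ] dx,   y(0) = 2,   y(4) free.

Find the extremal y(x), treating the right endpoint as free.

The Lagrangian L = (1/2) (y')^2 + (7/2) y^2 gives
    ∂L/∂y = 7 y,   ∂L/∂y' = y'.
Euler-Lagrange: y'' − 7 y = 0.
With k = sqrt(7), the general solution is
    y(x) = A cosh(sqrt(7) x) + B sinh(sqrt(7) x).
Fixed left endpoint y(0) = 2 ⇒ A = 2.
The right endpoint x = 4 is free, so the natural (transversality) condition is ∂L/∂y' |_{x=4} = 0, i.e. y'(4) = 0.
Compute y'(x) = A k sinh(k x) + B k cosh(k x), so
    y'(4) = A k sinh(k·4) + B k cosh(k·4) = 0
    ⇒ B = −A tanh(k·4) = − 2 tanh(sqrt(7)·4).
Therefore the extremal is
    y(x) = 2 cosh(sqrt(7) x) − 2 tanh(sqrt(7)·4) sinh(sqrt(7) x).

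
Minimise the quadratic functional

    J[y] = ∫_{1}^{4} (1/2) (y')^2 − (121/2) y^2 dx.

The Lagrangian is L = (1/2) (y')^2 − (121/2) y^2.
Compute ∂L/∂y = -121y, ∂L/∂y' = y'.
The Euler-Lagrange equation d/dx(∂L/∂y') − ∂L/∂y = 0 reduces to
    y'' + 121 y = 0.
Its general solution is
    y(x) = A sin(11x) + B cos(11x),
with A, B fixed by the endpoint conditions.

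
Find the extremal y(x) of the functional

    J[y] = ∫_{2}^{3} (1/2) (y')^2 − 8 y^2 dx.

The Lagrangian is L = (1/2) (y')^2 − 8 y^2.
Compute ∂L/∂y = -16y, ∂L/∂y' = y'.
The Euler-Lagrange equation d/dx(∂L/∂y') − ∂L/∂y = 0 reduces to
    y'' + 16 y = 0.
Its general solution is
    y(x) = A sin(4x) + B cos(4x),
with A, B fixed by the endpoint conditions.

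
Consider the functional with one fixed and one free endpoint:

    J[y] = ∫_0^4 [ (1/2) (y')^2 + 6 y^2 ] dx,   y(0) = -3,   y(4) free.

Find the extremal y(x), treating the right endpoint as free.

The Lagrangian L = (1/2) (y')^2 + 6 y^2 gives
    ∂L/∂y = 12 y,   ∂L/∂y' = y'.
Euler-Lagrange: y'' − 12 y = 0.
With k = sqrt(12), the general solution is
    y(x) = A cosh(sqrt(12) x) + B sinh(sqrt(12) x).
Fixed left endpoint y(0) = -3 ⇒ A = -3.
The right endpoint x = 4 is free, so the natural (transversality) condition is ∂L/∂y' |_{x=4} = 0, i.e. y'(4) = 0.
Compute y'(x) = A k sinh(k x) + B k cosh(k x), so
    y'(4) = A k sinh(k·4) + B k cosh(k·4) = 0
    ⇒ B = −A tanh(k·4) = 3 tanh(sqrt(12)·4).
Therefore the extremal is
    y(x) = −3 cosh(sqrt(12) x) + 3 tanh(sqrt(12)·4) sinh(sqrt(12) x).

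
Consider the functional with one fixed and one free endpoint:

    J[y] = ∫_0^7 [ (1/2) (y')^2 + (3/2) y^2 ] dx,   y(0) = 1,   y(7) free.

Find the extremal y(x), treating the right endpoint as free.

The Lagrangian L = (1/2) (y')^2 + (3/2) y^2 gives
    ∂L/∂y = 3 y,   ∂L/∂y' = y'.
Euler-Lagrange: y'' − 3 y = 0.
With k = sqrt(3), the general solution is
    y(x) = A cosh(sqrt(3) x) + B sinh(sqrt(3) x).
Fixed left endpoint y(0) = 1 ⇒ A = 1.
The right endpoint x = 7 is free, so the natural (transversality) condition is ∂L/∂y' |_{x=7} = 0, i.e. y'(7) = 0.
Compute y'(x) = A k sinh(k x) + B k cosh(k x), so
    y'(7) = A k sinh(k·7) + B k cosh(k·7) = 0
    ⇒ B = −A tanh(k·7) = − tanh(sqrt(3)·7).
Therefore the extremal is
    y(x) = cosh(sqrt(3) x) − tanh(sqrt(3)·7) sinh(sqrt(3) x).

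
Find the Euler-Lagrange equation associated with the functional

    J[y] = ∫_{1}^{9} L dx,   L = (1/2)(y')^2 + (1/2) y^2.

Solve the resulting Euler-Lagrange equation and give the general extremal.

The Lagrangian is L = (1/2)(y')^2 + (1/2) y^2.
∂L/∂y = y.
∂L/∂y' = y'.
The Euler-Lagrange equation d/dx(∂L/∂y') − ∂L/∂y = 0 becomes:
    y'' - y = 0
General solution: y(x) = A e^x + B e^(-x), where A and B are arbitrary constants fixed by the endpoint conditions.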